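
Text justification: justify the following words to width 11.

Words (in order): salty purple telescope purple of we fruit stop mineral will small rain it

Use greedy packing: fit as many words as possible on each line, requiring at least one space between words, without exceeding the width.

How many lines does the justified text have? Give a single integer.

Line 1: ['salty'] (min_width=5, slack=6)
Line 2: ['purple'] (min_width=6, slack=5)
Line 3: ['telescope'] (min_width=9, slack=2)
Line 4: ['purple', 'of'] (min_width=9, slack=2)
Line 5: ['we', 'fruit'] (min_width=8, slack=3)
Line 6: ['stop'] (min_width=4, slack=7)
Line 7: ['mineral'] (min_width=7, slack=4)
Line 8: ['will', 'small'] (min_width=10, slack=1)
Line 9: ['rain', 'it'] (min_width=7, slack=4)
Total lines: 9

Answer: 9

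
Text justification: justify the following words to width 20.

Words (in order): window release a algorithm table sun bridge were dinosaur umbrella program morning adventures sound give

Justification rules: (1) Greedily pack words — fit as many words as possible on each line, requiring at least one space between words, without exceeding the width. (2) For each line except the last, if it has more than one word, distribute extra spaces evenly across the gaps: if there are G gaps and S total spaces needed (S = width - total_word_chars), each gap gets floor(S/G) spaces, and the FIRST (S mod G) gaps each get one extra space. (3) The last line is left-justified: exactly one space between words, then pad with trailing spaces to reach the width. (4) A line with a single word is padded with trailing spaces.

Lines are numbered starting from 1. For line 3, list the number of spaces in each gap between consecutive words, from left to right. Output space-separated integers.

Answer: 1 1

Derivation:
Line 1: ['window', 'release', 'a'] (min_width=16, slack=4)
Line 2: ['algorithm', 'table', 'sun'] (min_width=19, slack=1)
Line 3: ['bridge', 'were', 'dinosaur'] (min_width=20, slack=0)
Line 4: ['umbrella', 'program'] (min_width=16, slack=4)
Line 5: ['morning', 'adventures'] (min_width=18, slack=2)
Line 6: ['sound', 'give'] (min_width=10, slack=10)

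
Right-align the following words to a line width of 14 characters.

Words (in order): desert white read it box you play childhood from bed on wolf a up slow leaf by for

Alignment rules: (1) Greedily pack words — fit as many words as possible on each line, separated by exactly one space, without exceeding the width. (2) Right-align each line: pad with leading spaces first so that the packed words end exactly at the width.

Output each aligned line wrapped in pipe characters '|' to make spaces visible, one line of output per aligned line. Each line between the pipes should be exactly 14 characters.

Line 1: ['desert', 'white'] (min_width=12, slack=2)
Line 2: ['read', 'it', 'box'] (min_width=11, slack=3)
Line 3: ['you', 'play'] (min_width=8, slack=6)
Line 4: ['childhood', 'from'] (min_width=14, slack=0)
Line 5: ['bed', 'on', 'wolf', 'a'] (min_width=13, slack=1)
Line 6: ['up', 'slow', 'leaf'] (min_width=12, slack=2)
Line 7: ['by', 'for'] (min_width=6, slack=8)

Answer: |  desert white|
|   read it box|
|      you play|
|childhood from|
| bed on wolf a|
|  up slow leaf|
|        by for|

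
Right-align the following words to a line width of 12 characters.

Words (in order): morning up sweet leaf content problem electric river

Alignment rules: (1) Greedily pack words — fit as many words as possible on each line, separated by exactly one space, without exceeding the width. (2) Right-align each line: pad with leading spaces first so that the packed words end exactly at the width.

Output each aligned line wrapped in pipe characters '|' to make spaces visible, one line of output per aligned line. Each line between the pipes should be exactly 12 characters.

Answer: |  morning up|
|  sweet leaf|
|     content|
|     problem|
|    electric|
|       river|

Derivation:
Line 1: ['morning', 'up'] (min_width=10, slack=2)
Line 2: ['sweet', 'leaf'] (min_width=10, slack=2)
Line 3: ['content'] (min_width=7, slack=5)
Line 4: ['problem'] (min_width=7, slack=5)
Line 5: ['electric'] (min_width=8, slack=4)
Line 6: ['river'] (min_width=5, slack=7)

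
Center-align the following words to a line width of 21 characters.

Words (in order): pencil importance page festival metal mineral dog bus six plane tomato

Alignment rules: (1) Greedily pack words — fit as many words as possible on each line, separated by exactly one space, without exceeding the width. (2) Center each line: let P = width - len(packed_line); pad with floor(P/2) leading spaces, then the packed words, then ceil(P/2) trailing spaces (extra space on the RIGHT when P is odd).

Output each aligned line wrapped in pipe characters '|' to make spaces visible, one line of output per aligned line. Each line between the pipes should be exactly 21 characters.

Line 1: ['pencil', 'importance'] (min_width=17, slack=4)
Line 2: ['page', 'festival', 'metal'] (min_width=19, slack=2)
Line 3: ['mineral', 'dog', 'bus', 'six'] (min_width=19, slack=2)
Line 4: ['plane', 'tomato'] (min_width=12, slack=9)

Answer: |  pencil importance  |
| page festival metal |
| mineral dog bus six |
|    plane tomato     |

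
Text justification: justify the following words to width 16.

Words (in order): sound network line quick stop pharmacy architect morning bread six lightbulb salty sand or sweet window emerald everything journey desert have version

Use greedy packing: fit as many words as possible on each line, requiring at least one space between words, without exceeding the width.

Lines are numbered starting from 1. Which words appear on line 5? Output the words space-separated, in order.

Answer: morning bread

Derivation:
Line 1: ['sound', 'network'] (min_width=13, slack=3)
Line 2: ['line', 'quick', 'stop'] (min_width=15, slack=1)
Line 3: ['pharmacy'] (min_width=8, slack=8)
Line 4: ['architect'] (min_width=9, slack=7)
Line 5: ['morning', 'bread'] (min_width=13, slack=3)
Line 6: ['six', 'lightbulb'] (min_width=13, slack=3)
Line 7: ['salty', 'sand', 'or'] (min_width=13, slack=3)
Line 8: ['sweet', 'window'] (min_width=12, slack=4)
Line 9: ['emerald'] (min_width=7, slack=9)
Line 10: ['everything'] (min_width=10, slack=6)
Line 11: ['journey', 'desert'] (min_width=14, slack=2)
Line 12: ['have', 'version'] (min_width=12, slack=4)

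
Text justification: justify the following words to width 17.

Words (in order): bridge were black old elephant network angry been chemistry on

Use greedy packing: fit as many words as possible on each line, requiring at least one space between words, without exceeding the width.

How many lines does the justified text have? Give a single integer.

Answer: 4

Derivation:
Line 1: ['bridge', 'were', 'black'] (min_width=17, slack=0)
Line 2: ['old', 'elephant'] (min_width=12, slack=5)
Line 3: ['network', 'angry'] (min_width=13, slack=4)
Line 4: ['been', 'chemistry', 'on'] (min_width=17, slack=0)
Total lines: 4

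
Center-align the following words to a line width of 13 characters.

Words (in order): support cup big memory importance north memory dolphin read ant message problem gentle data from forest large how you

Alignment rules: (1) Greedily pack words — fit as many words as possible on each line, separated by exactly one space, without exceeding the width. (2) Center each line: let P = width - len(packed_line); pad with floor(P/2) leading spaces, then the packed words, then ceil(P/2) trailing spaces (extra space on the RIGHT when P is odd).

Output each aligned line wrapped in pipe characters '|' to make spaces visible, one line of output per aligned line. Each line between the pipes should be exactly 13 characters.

Answer: | support cup |
| big memory  |
| importance  |
|north memory |
|dolphin read |
| ant message |
|   problem   |
| gentle data |
| from forest |
|large how you|

Derivation:
Line 1: ['support', 'cup'] (min_width=11, slack=2)
Line 2: ['big', 'memory'] (min_width=10, slack=3)
Line 3: ['importance'] (min_width=10, slack=3)
Line 4: ['north', 'memory'] (min_width=12, slack=1)
Line 5: ['dolphin', 'read'] (min_width=12, slack=1)
Line 6: ['ant', 'message'] (min_width=11, slack=2)
Line 7: ['problem'] (min_width=7, slack=6)
Line 8: ['gentle', 'data'] (min_width=11, slack=2)
Line 9: ['from', 'forest'] (min_width=11, slack=2)
Line 10: ['large', 'how', 'you'] (min_width=13, slack=0)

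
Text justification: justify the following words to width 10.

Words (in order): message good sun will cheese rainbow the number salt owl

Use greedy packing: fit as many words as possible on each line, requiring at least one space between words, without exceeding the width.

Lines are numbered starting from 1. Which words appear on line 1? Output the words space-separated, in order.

Answer: message

Derivation:
Line 1: ['message'] (min_width=7, slack=3)
Line 2: ['good', 'sun'] (min_width=8, slack=2)
Line 3: ['will'] (min_width=4, slack=6)
Line 4: ['cheese'] (min_width=6, slack=4)
Line 5: ['rainbow'] (min_width=7, slack=3)
Line 6: ['the', 'number'] (min_width=10, slack=0)
Line 7: ['salt', 'owl'] (min_width=8, slack=2)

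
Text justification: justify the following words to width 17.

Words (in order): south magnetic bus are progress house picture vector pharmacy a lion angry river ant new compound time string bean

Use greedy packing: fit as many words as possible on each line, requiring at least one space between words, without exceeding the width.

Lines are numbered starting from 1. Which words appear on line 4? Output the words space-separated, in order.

Line 1: ['south', 'magnetic'] (min_width=14, slack=3)
Line 2: ['bus', 'are', 'progress'] (min_width=16, slack=1)
Line 3: ['house', 'picture'] (min_width=13, slack=4)
Line 4: ['vector', 'pharmacy', 'a'] (min_width=17, slack=0)
Line 5: ['lion', 'angry', 'river'] (min_width=16, slack=1)
Line 6: ['ant', 'new', 'compound'] (min_width=16, slack=1)
Line 7: ['time', 'string', 'bean'] (min_width=16, slack=1)

Answer: vector pharmacy a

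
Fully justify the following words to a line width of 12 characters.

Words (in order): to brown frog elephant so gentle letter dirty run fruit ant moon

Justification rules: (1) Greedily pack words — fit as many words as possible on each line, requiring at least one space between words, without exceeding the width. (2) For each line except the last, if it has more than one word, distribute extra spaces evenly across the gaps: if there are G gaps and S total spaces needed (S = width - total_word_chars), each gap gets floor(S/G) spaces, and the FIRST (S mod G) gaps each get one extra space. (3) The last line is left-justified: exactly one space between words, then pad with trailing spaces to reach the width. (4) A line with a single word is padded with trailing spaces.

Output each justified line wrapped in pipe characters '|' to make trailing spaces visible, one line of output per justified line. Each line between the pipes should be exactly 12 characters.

Answer: |to     brown|
|frog        |
|elephant  so|
|gentle      |
|letter dirty|
|run    fruit|
|ant moon    |

Derivation:
Line 1: ['to', 'brown'] (min_width=8, slack=4)
Line 2: ['frog'] (min_width=4, slack=8)
Line 3: ['elephant', 'so'] (min_width=11, slack=1)
Line 4: ['gentle'] (min_width=6, slack=6)
Line 5: ['letter', 'dirty'] (min_width=12, slack=0)
Line 6: ['run', 'fruit'] (min_width=9, slack=3)
Line 7: ['ant', 'moon'] (min_width=8, slack=4)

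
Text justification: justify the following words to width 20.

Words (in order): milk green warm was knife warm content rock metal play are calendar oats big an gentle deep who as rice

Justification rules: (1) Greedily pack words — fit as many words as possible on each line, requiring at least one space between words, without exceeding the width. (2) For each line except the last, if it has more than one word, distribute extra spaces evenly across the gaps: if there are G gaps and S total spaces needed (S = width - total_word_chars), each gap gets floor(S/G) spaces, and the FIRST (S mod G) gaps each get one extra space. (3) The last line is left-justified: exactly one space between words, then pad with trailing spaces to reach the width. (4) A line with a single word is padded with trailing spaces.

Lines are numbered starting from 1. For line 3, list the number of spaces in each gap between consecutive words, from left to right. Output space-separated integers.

Answer: 2 1 1

Derivation:
Line 1: ['milk', 'green', 'warm', 'was'] (min_width=19, slack=1)
Line 2: ['knife', 'warm', 'content'] (min_width=18, slack=2)
Line 3: ['rock', 'metal', 'play', 'are'] (min_width=19, slack=1)
Line 4: ['calendar', 'oats', 'big', 'an'] (min_width=20, slack=0)
Line 5: ['gentle', 'deep', 'who', 'as'] (min_width=18, slack=2)
Line 6: ['rice'] (min_width=4, slack=16)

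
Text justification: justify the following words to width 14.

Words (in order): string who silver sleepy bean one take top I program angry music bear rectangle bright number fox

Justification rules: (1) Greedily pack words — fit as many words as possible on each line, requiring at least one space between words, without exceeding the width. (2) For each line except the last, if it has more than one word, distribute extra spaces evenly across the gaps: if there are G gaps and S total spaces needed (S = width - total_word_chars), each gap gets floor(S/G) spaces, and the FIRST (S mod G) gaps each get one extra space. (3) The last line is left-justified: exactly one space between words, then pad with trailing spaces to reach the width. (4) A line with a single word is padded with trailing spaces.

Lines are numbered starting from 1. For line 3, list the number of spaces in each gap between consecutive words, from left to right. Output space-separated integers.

Answer: 2 1

Derivation:
Line 1: ['string', 'who'] (min_width=10, slack=4)
Line 2: ['silver', 'sleepy'] (min_width=13, slack=1)
Line 3: ['bean', 'one', 'take'] (min_width=13, slack=1)
Line 4: ['top', 'I', 'program'] (min_width=13, slack=1)
Line 5: ['angry', 'music'] (min_width=11, slack=3)
Line 6: ['bear', 'rectangle'] (min_width=14, slack=0)
Line 7: ['bright', 'number'] (min_width=13, slack=1)
Line 8: ['fox'] (min_width=3, slack=11)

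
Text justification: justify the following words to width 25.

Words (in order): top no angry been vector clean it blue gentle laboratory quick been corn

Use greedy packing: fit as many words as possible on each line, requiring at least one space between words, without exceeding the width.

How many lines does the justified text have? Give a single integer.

Line 1: ['top', 'no', 'angry', 'been', 'vector'] (min_width=24, slack=1)
Line 2: ['clean', 'it', 'blue', 'gentle'] (min_width=20, slack=5)
Line 3: ['laboratory', 'quick', 'been'] (min_width=21, slack=4)
Line 4: ['corn'] (min_width=4, slack=21)
Total lines: 4

Answer: 4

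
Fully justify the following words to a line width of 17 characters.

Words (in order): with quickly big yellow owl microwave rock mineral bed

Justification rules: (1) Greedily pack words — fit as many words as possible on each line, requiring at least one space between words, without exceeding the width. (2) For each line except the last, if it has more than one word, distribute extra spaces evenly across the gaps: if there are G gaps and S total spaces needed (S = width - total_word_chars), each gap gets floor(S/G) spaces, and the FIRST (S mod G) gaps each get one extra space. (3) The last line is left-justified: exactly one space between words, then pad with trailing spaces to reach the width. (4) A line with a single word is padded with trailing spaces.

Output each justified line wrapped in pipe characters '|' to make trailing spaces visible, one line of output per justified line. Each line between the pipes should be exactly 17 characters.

Line 1: ['with', 'quickly', 'big'] (min_width=16, slack=1)
Line 2: ['yellow', 'owl'] (min_width=10, slack=7)
Line 3: ['microwave', 'rock'] (min_width=14, slack=3)
Line 4: ['mineral', 'bed'] (min_width=11, slack=6)

Answer: |with  quickly big|
|yellow        owl|
|microwave    rock|
|mineral bed      |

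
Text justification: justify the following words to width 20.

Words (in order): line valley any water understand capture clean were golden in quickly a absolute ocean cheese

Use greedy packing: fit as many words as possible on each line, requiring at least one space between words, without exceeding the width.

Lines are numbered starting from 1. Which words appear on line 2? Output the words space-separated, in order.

Line 1: ['line', 'valley', 'any'] (min_width=15, slack=5)
Line 2: ['water', 'understand'] (min_width=16, slack=4)
Line 3: ['capture', 'clean', 'were'] (min_width=18, slack=2)
Line 4: ['golden', 'in', 'quickly', 'a'] (min_width=19, slack=1)
Line 5: ['absolute', 'ocean'] (min_width=14, slack=6)
Line 6: ['cheese'] (min_width=6, slack=14)

Answer: water understand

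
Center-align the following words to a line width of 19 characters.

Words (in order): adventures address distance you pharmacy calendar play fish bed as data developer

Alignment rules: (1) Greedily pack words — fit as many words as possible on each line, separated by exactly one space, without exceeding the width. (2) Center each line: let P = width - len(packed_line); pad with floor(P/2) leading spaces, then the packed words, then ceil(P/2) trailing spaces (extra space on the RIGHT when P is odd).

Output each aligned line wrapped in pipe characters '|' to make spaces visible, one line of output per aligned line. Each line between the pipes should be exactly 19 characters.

Line 1: ['adventures', 'address'] (min_width=18, slack=1)
Line 2: ['distance', 'you'] (min_width=12, slack=7)
Line 3: ['pharmacy', 'calendar'] (min_width=17, slack=2)
Line 4: ['play', 'fish', 'bed', 'as'] (min_width=16, slack=3)
Line 5: ['data', 'developer'] (min_width=14, slack=5)

Answer: |adventures address |
|   distance you    |
| pharmacy calendar |
| play fish bed as  |
|  data developer   |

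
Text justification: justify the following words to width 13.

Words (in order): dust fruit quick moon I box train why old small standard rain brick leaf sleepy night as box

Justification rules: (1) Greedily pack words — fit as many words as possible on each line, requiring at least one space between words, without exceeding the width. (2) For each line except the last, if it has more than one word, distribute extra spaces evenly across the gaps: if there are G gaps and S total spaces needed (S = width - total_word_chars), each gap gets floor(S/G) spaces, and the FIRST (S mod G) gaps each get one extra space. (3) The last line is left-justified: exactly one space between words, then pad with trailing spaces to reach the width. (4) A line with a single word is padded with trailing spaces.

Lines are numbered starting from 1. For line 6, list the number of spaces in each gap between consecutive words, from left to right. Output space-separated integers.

Answer: 4

Derivation:
Line 1: ['dust', 'fruit'] (min_width=10, slack=3)
Line 2: ['quick', 'moon', 'I'] (min_width=12, slack=1)
Line 3: ['box', 'train', 'why'] (min_width=13, slack=0)
Line 4: ['old', 'small'] (min_width=9, slack=4)
Line 5: ['standard', 'rain'] (min_width=13, slack=0)
Line 6: ['brick', 'leaf'] (min_width=10, slack=3)
Line 7: ['sleepy', 'night'] (min_width=12, slack=1)
Line 8: ['as', 'box'] (min_width=6, slack=7)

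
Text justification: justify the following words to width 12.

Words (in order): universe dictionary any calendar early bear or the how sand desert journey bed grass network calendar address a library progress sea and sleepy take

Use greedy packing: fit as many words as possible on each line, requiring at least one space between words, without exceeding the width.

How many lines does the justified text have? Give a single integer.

Answer: 15

Derivation:
Line 1: ['universe'] (min_width=8, slack=4)
Line 2: ['dictionary'] (min_width=10, slack=2)
Line 3: ['any', 'calendar'] (min_width=12, slack=0)
Line 4: ['early', 'bear'] (min_width=10, slack=2)
Line 5: ['or', 'the', 'how'] (min_width=10, slack=2)
Line 6: ['sand', 'desert'] (min_width=11, slack=1)
Line 7: ['journey', 'bed'] (min_width=11, slack=1)
Line 8: ['grass'] (min_width=5, slack=7)
Line 9: ['network'] (min_width=7, slack=5)
Line 10: ['calendar'] (min_width=8, slack=4)
Line 11: ['address', 'a'] (min_width=9, slack=3)
Line 12: ['library'] (min_width=7, slack=5)
Line 13: ['progress', 'sea'] (min_width=12, slack=0)
Line 14: ['and', 'sleepy'] (min_width=10, slack=2)
Line 15: ['take'] (min_width=4, slack=8)
Total lines: 15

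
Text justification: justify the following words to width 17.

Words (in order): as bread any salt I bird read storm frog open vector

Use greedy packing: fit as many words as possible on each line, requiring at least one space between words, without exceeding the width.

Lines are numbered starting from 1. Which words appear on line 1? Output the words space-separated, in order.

Answer: as bread any salt

Derivation:
Line 1: ['as', 'bread', 'any', 'salt'] (min_width=17, slack=0)
Line 2: ['I', 'bird', 'read', 'storm'] (min_width=17, slack=0)
Line 3: ['frog', 'open', 'vector'] (min_width=16, slack=1)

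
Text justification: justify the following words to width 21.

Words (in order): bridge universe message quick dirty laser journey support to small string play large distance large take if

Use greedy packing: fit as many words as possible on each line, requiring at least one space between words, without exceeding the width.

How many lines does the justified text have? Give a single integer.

Answer: 6

Derivation:
Line 1: ['bridge', 'universe'] (min_width=15, slack=6)
Line 2: ['message', 'quick', 'dirty'] (min_width=19, slack=2)
Line 3: ['laser', 'journey', 'support'] (min_width=21, slack=0)
Line 4: ['to', 'small', 'string', 'play'] (min_width=20, slack=1)
Line 5: ['large', 'distance', 'large'] (min_width=20, slack=1)
Line 6: ['take', 'if'] (min_width=7, slack=14)
Total lines: 6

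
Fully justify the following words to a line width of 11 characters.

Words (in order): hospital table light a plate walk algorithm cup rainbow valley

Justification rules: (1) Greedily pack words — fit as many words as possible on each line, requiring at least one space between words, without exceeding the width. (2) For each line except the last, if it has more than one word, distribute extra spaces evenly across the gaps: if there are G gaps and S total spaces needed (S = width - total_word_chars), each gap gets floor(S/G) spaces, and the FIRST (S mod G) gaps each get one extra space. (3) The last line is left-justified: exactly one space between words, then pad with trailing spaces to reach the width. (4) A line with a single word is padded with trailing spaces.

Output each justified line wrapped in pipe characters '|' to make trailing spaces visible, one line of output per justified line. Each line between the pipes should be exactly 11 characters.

Answer: |hospital   |
|table light|
|a     plate|
|walk       |
|algorithm  |
|cup rainbow|
|valley     |

Derivation:
Line 1: ['hospital'] (min_width=8, slack=3)
Line 2: ['table', 'light'] (min_width=11, slack=0)
Line 3: ['a', 'plate'] (min_width=7, slack=4)
Line 4: ['walk'] (min_width=4, slack=7)
Line 5: ['algorithm'] (min_width=9, slack=2)
Line 6: ['cup', 'rainbow'] (min_width=11, slack=0)
Line 7: ['valley'] (min_width=6, slack=5)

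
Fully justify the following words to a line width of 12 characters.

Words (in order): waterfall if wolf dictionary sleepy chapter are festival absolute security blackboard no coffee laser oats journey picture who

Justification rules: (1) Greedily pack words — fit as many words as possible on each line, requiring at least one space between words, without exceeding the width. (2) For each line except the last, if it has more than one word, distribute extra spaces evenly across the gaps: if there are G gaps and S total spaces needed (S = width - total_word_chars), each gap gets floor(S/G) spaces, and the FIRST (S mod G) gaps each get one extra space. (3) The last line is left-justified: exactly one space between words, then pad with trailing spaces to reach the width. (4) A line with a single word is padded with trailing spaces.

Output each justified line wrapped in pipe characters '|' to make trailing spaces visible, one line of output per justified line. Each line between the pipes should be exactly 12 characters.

Line 1: ['waterfall', 'if'] (min_width=12, slack=0)
Line 2: ['wolf'] (min_width=4, slack=8)
Line 3: ['dictionary'] (min_width=10, slack=2)
Line 4: ['sleepy'] (min_width=6, slack=6)
Line 5: ['chapter', 'are'] (min_width=11, slack=1)
Line 6: ['festival'] (min_width=8, slack=4)
Line 7: ['absolute'] (min_width=8, slack=4)
Line 8: ['security'] (min_width=8, slack=4)
Line 9: ['blackboard'] (min_width=10, slack=2)
Line 10: ['no', 'coffee'] (min_width=9, slack=3)
Line 11: ['laser', 'oats'] (min_width=10, slack=2)
Line 12: ['journey'] (min_width=7, slack=5)
Line 13: ['picture', 'who'] (min_width=11, slack=1)

Answer: |waterfall if|
|wolf        |
|dictionary  |
|sleepy      |
|chapter  are|
|festival    |
|absolute    |
|security    |
|blackboard  |
|no    coffee|
|laser   oats|
|journey     |
|picture who |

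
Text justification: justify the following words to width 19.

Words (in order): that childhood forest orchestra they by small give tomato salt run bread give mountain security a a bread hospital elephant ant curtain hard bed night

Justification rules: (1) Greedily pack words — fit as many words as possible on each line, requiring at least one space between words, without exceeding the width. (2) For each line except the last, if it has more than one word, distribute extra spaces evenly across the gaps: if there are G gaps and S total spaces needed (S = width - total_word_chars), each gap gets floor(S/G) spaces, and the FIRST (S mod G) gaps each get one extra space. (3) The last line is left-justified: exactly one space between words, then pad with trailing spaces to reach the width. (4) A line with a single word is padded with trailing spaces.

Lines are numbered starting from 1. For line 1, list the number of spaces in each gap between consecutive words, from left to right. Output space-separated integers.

Line 1: ['that', 'childhood'] (min_width=14, slack=5)
Line 2: ['forest', 'orchestra'] (min_width=16, slack=3)
Line 3: ['they', 'by', 'small', 'give'] (min_width=18, slack=1)
Line 4: ['tomato', 'salt', 'run'] (min_width=15, slack=4)
Line 5: ['bread', 'give', 'mountain'] (min_width=19, slack=0)
Line 6: ['security', 'a', 'a', 'bread'] (min_width=18, slack=1)
Line 7: ['hospital', 'elephant'] (min_width=17, slack=2)
Line 8: ['ant', 'curtain', 'hard'] (min_width=16, slack=3)
Line 9: ['bed', 'night'] (min_width=9, slack=10)

Answer: 6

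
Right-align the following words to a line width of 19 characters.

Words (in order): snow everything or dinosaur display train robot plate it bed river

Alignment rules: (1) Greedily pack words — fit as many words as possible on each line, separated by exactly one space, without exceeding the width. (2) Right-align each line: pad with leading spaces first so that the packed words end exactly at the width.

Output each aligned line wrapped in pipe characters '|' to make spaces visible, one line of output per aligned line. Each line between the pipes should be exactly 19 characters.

Answer: | snow everything or|
|   dinosaur display|
|  train robot plate|
|       it bed river|

Derivation:
Line 1: ['snow', 'everything', 'or'] (min_width=18, slack=1)
Line 2: ['dinosaur', 'display'] (min_width=16, slack=3)
Line 3: ['train', 'robot', 'plate'] (min_width=17, slack=2)
Line 4: ['it', 'bed', 'river'] (min_width=12, slack=7)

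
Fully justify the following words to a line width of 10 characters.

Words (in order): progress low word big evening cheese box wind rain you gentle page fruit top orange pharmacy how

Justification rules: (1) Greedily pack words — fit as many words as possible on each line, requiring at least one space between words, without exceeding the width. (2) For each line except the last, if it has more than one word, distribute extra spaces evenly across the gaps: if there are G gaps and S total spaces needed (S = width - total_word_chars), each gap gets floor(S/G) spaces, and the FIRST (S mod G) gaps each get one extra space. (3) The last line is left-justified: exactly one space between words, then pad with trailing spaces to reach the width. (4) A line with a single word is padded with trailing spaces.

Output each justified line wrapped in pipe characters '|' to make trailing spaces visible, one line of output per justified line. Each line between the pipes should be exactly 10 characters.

Answer: |progress  |
|low   word|
|big       |
|evening   |
|cheese box|
|wind  rain|
|you gentle|
|page fruit|
|top orange|
|pharmacy  |
|how       |

Derivation:
Line 1: ['progress'] (min_width=8, slack=2)
Line 2: ['low', 'word'] (min_width=8, slack=2)
Line 3: ['big'] (min_width=3, slack=7)
Line 4: ['evening'] (min_width=7, slack=3)
Line 5: ['cheese', 'box'] (min_width=10, slack=0)
Line 6: ['wind', 'rain'] (min_width=9, slack=1)
Line 7: ['you', 'gentle'] (min_width=10, slack=0)
Line 8: ['page', 'fruit'] (min_width=10, slack=0)
Line 9: ['top', 'orange'] (min_width=10, slack=0)
Line 10: ['pharmacy'] (min_width=8, slack=2)
Line 11: ['how'] (min_width=3, slack=7)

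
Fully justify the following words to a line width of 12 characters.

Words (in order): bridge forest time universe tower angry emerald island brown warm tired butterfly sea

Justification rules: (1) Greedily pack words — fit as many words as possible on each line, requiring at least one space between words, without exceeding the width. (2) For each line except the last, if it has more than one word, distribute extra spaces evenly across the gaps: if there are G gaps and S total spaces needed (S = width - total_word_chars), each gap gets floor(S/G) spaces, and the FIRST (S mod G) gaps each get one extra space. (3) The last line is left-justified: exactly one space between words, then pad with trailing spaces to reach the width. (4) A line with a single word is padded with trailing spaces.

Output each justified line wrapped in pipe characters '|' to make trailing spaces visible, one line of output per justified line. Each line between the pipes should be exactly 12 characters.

Line 1: ['bridge'] (min_width=6, slack=6)
Line 2: ['forest', 'time'] (min_width=11, slack=1)
Line 3: ['universe'] (min_width=8, slack=4)
Line 4: ['tower', 'angry'] (min_width=11, slack=1)
Line 5: ['emerald'] (min_width=7, slack=5)
Line 6: ['island', 'brown'] (min_width=12, slack=0)
Line 7: ['warm', 'tired'] (min_width=10, slack=2)
Line 8: ['butterfly'] (min_width=9, slack=3)
Line 9: ['sea'] (min_width=3, slack=9)

Answer: |bridge      |
|forest  time|
|universe    |
|tower  angry|
|emerald     |
|island brown|
|warm   tired|
|butterfly   |
|sea         |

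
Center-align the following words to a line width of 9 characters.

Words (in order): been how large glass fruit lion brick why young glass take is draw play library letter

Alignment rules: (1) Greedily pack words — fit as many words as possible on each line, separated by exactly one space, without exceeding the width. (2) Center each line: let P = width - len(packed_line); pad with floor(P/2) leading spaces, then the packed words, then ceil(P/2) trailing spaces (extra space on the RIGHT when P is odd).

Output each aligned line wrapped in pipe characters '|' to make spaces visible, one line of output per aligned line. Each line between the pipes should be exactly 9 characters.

Line 1: ['been', 'how'] (min_width=8, slack=1)
Line 2: ['large'] (min_width=5, slack=4)
Line 3: ['glass'] (min_width=5, slack=4)
Line 4: ['fruit'] (min_width=5, slack=4)
Line 5: ['lion'] (min_width=4, slack=5)
Line 6: ['brick', 'why'] (min_width=9, slack=0)
Line 7: ['young'] (min_width=5, slack=4)
Line 8: ['glass'] (min_width=5, slack=4)
Line 9: ['take', 'is'] (min_width=7, slack=2)
Line 10: ['draw', 'play'] (min_width=9, slack=0)
Line 11: ['library'] (min_width=7, slack=2)
Line 12: ['letter'] (min_width=6, slack=3)

Answer: |been how |
|  large  |
|  glass  |
|  fruit  |
|  lion   |
|brick why|
|  young  |
|  glass  |
| take is |
|draw play|
| library |
| letter  |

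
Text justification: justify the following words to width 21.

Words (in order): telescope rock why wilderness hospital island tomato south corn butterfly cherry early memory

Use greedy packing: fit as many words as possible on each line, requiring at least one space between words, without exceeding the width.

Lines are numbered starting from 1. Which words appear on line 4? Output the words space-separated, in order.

Line 1: ['telescope', 'rock', 'why'] (min_width=18, slack=3)
Line 2: ['wilderness', 'hospital'] (min_width=19, slack=2)
Line 3: ['island', 'tomato', 'south'] (min_width=19, slack=2)
Line 4: ['corn', 'butterfly', 'cherry'] (min_width=21, slack=0)
Line 5: ['early', 'memory'] (min_width=12, slack=9)

Answer: corn butterfly cherry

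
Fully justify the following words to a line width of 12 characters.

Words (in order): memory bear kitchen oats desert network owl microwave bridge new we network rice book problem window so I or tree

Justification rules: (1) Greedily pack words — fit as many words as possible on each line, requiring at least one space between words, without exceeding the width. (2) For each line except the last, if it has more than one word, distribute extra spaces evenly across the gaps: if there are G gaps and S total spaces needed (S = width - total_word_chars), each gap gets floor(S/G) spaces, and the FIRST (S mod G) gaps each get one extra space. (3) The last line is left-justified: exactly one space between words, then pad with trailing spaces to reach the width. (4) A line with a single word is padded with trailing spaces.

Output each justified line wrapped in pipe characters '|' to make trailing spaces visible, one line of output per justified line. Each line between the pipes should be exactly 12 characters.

Answer: |memory  bear|
|kitchen oats|
|desert      |
|network  owl|
|microwave   |
|bridge   new|
|we   network|
|rice    book|
|problem     |
|window  so I|
|or tree     |

Derivation:
Line 1: ['memory', 'bear'] (min_width=11, slack=1)
Line 2: ['kitchen', 'oats'] (min_width=12, slack=0)
Line 3: ['desert'] (min_width=6, slack=6)
Line 4: ['network', 'owl'] (min_width=11, slack=1)
Line 5: ['microwave'] (min_width=9, slack=3)
Line 6: ['bridge', 'new'] (min_width=10, slack=2)
Line 7: ['we', 'network'] (min_width=10, slack=2)
Line 8: ['rice', 'book'] (min_width=9, slack=3)
Line 9: ['problem'] (min_width=7, slack=5)
Line 10: ['window', 'so', 'I'] (min_width=11, slack=1)
Line 11: ['or', 'tree'] (min_width=7, slack=5)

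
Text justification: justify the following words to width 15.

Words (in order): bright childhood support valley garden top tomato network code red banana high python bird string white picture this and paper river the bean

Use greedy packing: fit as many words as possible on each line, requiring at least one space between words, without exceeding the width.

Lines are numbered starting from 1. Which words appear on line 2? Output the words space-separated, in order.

Line 1: ['bright'] (min_width=6, slack=9)
Line 2: ['childhood'] (min_width=9, slack=6)
Line 3: ['support', 'valley'] (min_width=14, slack=1)
Line 4: ['garden', 'top'] (min_width=10, slack=5)
Line 5: ['tomato', 'network'] (min_width=14, slack=1)
Line 6: ['code', 'red', 'banana'] (min_width=15, slack=0)
Line 7: ['high', 'python'] (min_width=11, slack=4)
Line 8: ['bird', 'string'] (min_width=11, slack=4)
Line 9: ['white', 'picture'] (min_width=13, slack=2)
Line 10: ['this', 'and', 'paper'] (min_width=14, slack=1)
Line 11: ['river', 'the', 'bean'] (min_width=14, slack=1)

Answer: childhood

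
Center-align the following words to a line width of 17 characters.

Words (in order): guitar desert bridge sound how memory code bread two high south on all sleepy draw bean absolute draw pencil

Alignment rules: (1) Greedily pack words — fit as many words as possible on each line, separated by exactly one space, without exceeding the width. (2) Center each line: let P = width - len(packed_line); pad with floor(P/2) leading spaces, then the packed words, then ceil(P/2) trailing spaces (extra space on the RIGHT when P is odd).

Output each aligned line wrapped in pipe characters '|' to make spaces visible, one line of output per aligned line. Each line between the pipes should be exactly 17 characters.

Answer: |  guitar desert  |
|bridge sound how |
|memory code bread|
|two high south on|
| all sleepy draw |
|  bean absolute  |
|   draw pencil   |

Derivation:
Line 1: ['guitar', 'desert'] (min_width=13, slack=4)
Line 2: ['bridge', 'sound', 'how'] (min_width=16, slack=1)
Line 3: ['memory', 'code', 'bread'] (min_width=17, slack=0)
Line 4: ['two', 'high', 'south', 'on'] (min_width=17, slack=0)
Line 5: ['all', 'sleepy', 'draw'] (min_width=15, slack=2)
Line 6: ['bean', 'absolute'] (min_width=13, slack=4)
Line 7: ['draw', 'pencil'] (min_width=11, slack=6)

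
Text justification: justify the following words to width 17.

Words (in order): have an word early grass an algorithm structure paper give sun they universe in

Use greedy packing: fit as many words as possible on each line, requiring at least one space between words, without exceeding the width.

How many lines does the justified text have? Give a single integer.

Line 1: ['have', 'an', 'word'] (min_width=12, slack=5)
Line 2: ['early', 'grass', 'an'] (min_width=14, slack=3)
Line 3: ['algorithm'] (min_width=9, slack=8)
Line 4: ['structure', 'paper'] (min_width=15, slack=2)
Line 5: ['give', 'sun', 'they'] (min_width=13, slack=4)
Line 6: ['universe', 'in'] (min_width=11, slack=6)
Total lines: 6

Answer: 6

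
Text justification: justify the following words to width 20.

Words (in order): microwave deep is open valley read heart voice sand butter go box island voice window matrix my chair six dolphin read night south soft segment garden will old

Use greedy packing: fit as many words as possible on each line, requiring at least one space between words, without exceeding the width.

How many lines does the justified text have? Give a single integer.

Answer: 9

Derivation:
Line 1: ['microwave', 'deep', 'is'] (min_width=17, slack=3)
Line 2: ['open', 'valley', 'read'] (min_width=16, slack=4)
Line 3: ['heart', 'voice', 'sand'] (min_width=16, slack=4)
Line 4: ['butter', 'go', 'box', 'island'] (min_width=20, slack=0)
Line 5: ['voice', 'window', 'matrix'] (min_width=19, slack=1)
Line 6: ['my', 'chair', 'six', 'dolphin'] (min_width=20, slack=0)
Line 7: ['read', 'night', 'south'] (min_width=16, slack=4)
Line 8: ['soft', 'segment', 'garden'] (min_width=19, slack=1)
Line 9: ['will', 'old'] (min_width=8, slack=12)
Total lines: 9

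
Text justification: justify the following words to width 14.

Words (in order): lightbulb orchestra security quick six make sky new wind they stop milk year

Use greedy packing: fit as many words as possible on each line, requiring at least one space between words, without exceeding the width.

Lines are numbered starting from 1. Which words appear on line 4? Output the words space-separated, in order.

Line 1: ['lightbulb'] (min_width=9, slack=5)
Line 2: ['orchestra'] (min_width=9, slack=5)
Line 3: ['security', 'quick'] (min_width=14, slack=0)
Line 4: ['six', 'make', 'sky'] (min_width=12, slack=2)
Line 5: ['new', 'wind', 'they'] (min_width=13, slack=1)
Line 6: ['stop', 'milk', 'year'] (min_width=14, slack=0)

Answer: six make sky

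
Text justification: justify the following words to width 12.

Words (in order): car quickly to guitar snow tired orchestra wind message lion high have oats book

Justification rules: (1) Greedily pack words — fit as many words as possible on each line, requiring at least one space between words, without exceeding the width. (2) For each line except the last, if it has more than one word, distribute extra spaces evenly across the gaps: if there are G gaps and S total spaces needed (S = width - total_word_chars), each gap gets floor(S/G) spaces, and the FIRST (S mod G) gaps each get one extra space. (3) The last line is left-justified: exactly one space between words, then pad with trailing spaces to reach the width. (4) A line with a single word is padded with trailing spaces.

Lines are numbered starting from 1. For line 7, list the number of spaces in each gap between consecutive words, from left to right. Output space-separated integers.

Answer: 4

Derivation:
Line 1: ['car', 'quickly'] (min_width=11, slack=1)
Line 2: ['to', 'guitar'] (min_width=9, slack=3)
Line 3: ['snow', 'tired'] (min_width=10, slack=2)
Line 4: ['orchestra'] (min_width=9, slack=3)
Line 5: ['wind', 'message'] (min_width=12, slack=0)
Line 6: ['lion', 'high'] (min_width=9, slack=3)
Line 7: ['have', 'oats'] (min_width=9, slack=3)
Line 8: ['book'] (min_width=4, slack=8)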